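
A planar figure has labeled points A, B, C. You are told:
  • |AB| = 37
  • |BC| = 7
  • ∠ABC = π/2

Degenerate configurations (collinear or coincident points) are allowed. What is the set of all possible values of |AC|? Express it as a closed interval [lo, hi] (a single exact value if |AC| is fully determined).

|AC| = √(1418)  (≈ 37.6563)

|AB| ∈ {37}
|BC| ∈ {7}
|AC| ∈ {√(1418)}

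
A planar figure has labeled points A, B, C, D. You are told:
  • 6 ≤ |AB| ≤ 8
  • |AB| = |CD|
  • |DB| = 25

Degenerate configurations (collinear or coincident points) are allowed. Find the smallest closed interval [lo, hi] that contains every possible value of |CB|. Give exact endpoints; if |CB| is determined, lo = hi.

|CB| ∈ [17, 33]  (≈ [17.0000, 33.0000])

|AB| ∈ [6, 8]
|BD| ∈ {25}
|CD| ∈ [6, 8]
|AD| ∈ [17, 33]
|BC| ∈ [17, 33]
|AC| ∈ [9, 41]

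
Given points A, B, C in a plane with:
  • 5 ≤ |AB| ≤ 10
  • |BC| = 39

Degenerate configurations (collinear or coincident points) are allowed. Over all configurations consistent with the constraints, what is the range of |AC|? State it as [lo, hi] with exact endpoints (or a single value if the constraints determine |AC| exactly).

|AB| ∈ [5, 10]
|BC| ∈ {39}
|AC| ∈ [29, 49]

|AC| ∈ [29, 49]  (≈ [29.0000, 49.0000])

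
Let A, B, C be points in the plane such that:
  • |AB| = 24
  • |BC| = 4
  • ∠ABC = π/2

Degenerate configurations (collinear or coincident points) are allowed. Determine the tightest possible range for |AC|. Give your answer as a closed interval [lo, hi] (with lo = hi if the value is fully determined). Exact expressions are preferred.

|AB| ∈ {24}
|BC| ∈ {4}
|AC| ∈ {4·√(37)}

|AC| = 4·√(37)  (≈ 24.3311)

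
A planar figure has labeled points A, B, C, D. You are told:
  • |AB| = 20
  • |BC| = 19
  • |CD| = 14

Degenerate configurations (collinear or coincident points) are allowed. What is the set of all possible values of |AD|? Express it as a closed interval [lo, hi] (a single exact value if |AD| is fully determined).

|AD| ∈ [0, 53]  (≈ [0.0000, 53.0000])

|AB| ∈ {20}
|BC| ∈ {19}
|CD| ∈ {14}
|AC| ∈ [1, 39]
|BD| ∈ [5, 33]
|AD| ∈ [0, 53]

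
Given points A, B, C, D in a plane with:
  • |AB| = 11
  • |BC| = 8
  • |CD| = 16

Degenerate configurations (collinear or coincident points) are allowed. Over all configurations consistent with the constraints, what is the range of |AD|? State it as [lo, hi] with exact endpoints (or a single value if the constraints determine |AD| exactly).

|AD| ∈ [0, 35]  (≈ [0.0000, 35.0000])

|AB| ∈ {11}
|BC| ∈ {8}
|CD| ∈ {16}
|AC| ∈ [3, 19]
|BD| ∈ [8, 24]
|AD| ∈ [0, 35]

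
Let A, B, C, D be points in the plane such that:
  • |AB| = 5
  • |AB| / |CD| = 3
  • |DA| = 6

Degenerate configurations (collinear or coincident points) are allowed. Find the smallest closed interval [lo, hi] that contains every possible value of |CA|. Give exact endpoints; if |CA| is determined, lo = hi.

|CA| ∈ [13/3, 23/3]  (≈ [4.3333, 7.6667])

|AB| ∈ {5}
|AD| ∈ {6}
|CD| ∈ {5/3}
|BD| ∈ [1, 11]
|AC| ∈ [13/3, 23/3]
|BC| ∈ [0, 38/3]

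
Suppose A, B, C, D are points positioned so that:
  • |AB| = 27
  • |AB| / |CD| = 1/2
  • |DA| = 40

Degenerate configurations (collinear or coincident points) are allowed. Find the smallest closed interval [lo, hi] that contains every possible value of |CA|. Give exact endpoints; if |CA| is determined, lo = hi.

|AB| ∈ {27}
|AD| ∈ {40}
|CD| ∈ {54}
|BD| ∈ [13, 67]
|AC| ∈ [14, 94]
|BC| ∈ [0, 121]

|CA| ∈ [14, 94]  (≈ [14.0000, 94.0000])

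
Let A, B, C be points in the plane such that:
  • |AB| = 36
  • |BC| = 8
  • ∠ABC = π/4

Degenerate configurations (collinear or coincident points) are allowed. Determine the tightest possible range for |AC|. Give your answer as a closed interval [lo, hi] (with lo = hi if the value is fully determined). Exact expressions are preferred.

|AC| = 4·√(85 - 18·√(2))  (≈ 30.8659)

|AB| ∈ {36}
|BC| ∈ {8}
|AC| ∈ {4·√(85 - 18·√(2))}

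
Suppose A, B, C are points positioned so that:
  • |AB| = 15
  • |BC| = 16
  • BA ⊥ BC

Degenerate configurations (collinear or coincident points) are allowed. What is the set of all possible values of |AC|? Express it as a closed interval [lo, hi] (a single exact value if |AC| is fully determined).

|AB| ∈ {15}
|BC| ∈ {16}
|AC| ∈ {√(481)}

|AC| = √(481)  (≈ 21.9317)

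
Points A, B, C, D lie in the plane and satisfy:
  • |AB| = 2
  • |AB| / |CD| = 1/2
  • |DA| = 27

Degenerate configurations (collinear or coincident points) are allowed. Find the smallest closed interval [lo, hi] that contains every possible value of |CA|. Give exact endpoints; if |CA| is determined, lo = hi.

|AB| ∈ {2}
|AD| ∈ {27}
|CD| ∈ {4}
|BD| ∈ [25, 29]
|AC| ∈ [23, 31]
|BC| ∈ [21, 33]

|CA| ∈ [23, 31]  (≈ [23.0000, 31.0000])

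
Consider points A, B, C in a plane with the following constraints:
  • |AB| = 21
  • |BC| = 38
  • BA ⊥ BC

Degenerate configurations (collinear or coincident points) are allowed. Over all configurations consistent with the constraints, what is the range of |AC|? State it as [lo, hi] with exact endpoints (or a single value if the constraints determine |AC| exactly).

|AB| ∈ {21}
|BC| ∈ {38}
|AC| ∈ {√(1885)}

|AC| = √(1885)  (≈ 43.4166)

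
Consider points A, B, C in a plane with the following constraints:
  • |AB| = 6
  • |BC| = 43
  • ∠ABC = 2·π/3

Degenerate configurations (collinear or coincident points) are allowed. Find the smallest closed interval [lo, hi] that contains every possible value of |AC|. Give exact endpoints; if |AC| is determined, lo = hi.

|AC| = √(2143)  (≈ 46.2925)

|AB| ∈ {6}
|BC| ∈ {43}
|AC| ∈ {√(2143)}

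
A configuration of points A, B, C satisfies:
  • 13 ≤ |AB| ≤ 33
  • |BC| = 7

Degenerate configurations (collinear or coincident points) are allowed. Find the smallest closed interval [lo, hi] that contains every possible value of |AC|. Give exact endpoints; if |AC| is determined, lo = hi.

|AB| ∈ [13, 33]
|BC| ∈ {7}
|AC| ∈ [6, 40]

|AC| ∈ [6, 40]  (≈ [6.0000, 40.0000])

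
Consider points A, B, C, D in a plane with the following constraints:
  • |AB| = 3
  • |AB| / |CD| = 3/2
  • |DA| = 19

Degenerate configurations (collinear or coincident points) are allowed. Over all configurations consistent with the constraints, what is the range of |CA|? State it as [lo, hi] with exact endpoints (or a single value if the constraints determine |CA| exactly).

|CA| ∈ [17, 21]  (≈ [17.0000, 21.0000])

|AB| ∈ {3}
|AD| ∈ {19}
|CD| ∈ {2}
|BD| ∈ [16, 22]
|AC| ∈ [17, 21]
|BC| ∈ [14, 24]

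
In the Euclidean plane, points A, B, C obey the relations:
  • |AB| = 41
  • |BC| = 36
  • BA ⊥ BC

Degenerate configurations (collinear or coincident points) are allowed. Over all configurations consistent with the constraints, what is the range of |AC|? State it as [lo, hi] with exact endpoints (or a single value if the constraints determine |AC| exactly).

|AC| = √(2977)  (≈ 54.5619)

|AB| ∈ {41}
|BC| ∈ {36}
|AC| ∈ {√(2977)}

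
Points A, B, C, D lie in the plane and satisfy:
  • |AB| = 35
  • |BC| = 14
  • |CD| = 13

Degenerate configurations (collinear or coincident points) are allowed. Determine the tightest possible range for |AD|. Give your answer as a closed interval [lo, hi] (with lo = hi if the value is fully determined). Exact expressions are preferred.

|AD| ∈ [8, 62]  (≈ [8.0000, 62.0000])

|AB| ∈ {35}
|BC| ∈ {14}
|CD| ∈ {13}
|AC| ∈ [21, 49]
|BD| ∈ [1, 27]
|AD| ∈ [8, 62]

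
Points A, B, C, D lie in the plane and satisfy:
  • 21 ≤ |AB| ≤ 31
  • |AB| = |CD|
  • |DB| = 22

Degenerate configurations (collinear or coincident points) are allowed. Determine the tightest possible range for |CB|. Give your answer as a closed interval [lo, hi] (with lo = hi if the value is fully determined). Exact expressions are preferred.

|AB| ∈ [21, 31]
|BD| ∈ {22}
|CD| ∈ [21, 31]
|AD| ∈ [0, 53]
|BC| ∈ [0, 53]
|AC| ∈ [0, 84]

|CB| ∈ [0, 53]  (≈ [0.0000, 53.0000])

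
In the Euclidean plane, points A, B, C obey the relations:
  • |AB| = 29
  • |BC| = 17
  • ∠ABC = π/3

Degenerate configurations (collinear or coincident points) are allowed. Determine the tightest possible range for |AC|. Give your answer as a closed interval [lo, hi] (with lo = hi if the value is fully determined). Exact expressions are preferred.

|AC| = 7·√(13)  (≈ 25.2389)

|AB| ∈ {29}
|BC| ∈ {17}
|AC| ∈ {7·√(13)}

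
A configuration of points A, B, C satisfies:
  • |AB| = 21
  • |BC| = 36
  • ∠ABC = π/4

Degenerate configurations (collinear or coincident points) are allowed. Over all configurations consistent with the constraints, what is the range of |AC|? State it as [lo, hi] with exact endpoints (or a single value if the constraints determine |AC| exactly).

|AB| ∈ {21}
|BC| ∈ {36}
|AC| ∈ {3·√(193 - 84·√(2))}

|AC| = 3·√(193 - 84·√(2))  (≈ 25.8429)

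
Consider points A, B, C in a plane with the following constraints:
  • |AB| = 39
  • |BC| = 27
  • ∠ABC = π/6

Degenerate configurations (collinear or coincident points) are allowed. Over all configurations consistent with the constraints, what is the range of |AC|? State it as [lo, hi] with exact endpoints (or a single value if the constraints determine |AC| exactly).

|AB| ∈ {39}
|BC| ∈ {27}
|AC| ∈ {3·√(250 - 117·√(3))}

|AC| = 3·√(250 - 117·√(3))  (≈ 20.6434)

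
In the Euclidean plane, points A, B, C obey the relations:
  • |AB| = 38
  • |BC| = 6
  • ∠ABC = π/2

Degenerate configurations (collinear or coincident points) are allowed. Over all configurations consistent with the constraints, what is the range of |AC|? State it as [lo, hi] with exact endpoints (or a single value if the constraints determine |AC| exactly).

|AB| ∈ {38}
|BC| ∈ {6}
|AC| ∈ {2·√(370)}

|AC| = 2·√(370)  (≈ 38.4708)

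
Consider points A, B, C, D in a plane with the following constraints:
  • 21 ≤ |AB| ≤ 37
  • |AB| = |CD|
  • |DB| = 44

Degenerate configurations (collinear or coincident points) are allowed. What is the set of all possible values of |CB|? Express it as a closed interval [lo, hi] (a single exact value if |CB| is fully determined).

|CB| ∈ [7, 81]  (≈ [7.0000, 81.0000])

|AB| ∈ [21, 37]
|BD| ∈ {44}
|CD| ∈ [21, 37]
|AD| ∈ [7, 81]
|BC| ∈ [7, 81]
|AC| ∈ [0, 118]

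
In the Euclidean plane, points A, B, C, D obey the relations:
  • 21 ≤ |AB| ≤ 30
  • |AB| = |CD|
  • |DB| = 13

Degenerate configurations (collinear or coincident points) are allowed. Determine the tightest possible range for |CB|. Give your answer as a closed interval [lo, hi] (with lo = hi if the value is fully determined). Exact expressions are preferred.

|CB| ∈ [8, 43]  (≈ [8.0000, 43.0000])

|AB| ∈ [21, 30]
|BD| ∈ {13}
|CD| ∈ [21, 30]
|AD| ∈ [8, 43]
|BC| ∈ [8, 43]
|AC| ∈ [0, 73]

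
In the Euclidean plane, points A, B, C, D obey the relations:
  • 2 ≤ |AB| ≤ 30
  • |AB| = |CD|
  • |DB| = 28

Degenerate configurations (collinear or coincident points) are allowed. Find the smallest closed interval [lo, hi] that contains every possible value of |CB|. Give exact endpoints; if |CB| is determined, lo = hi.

|CB| ∈ [0, 58]  (≈ [0.0000, 58.0000])

|AB| ∈ [2, 30]
|BD| ∈ {28}
|CD| ∈ [2, 30]
|AD| ∈ [0, 58]
|BC| ∈ [0, 58]
|AC| ∈ [0, 88]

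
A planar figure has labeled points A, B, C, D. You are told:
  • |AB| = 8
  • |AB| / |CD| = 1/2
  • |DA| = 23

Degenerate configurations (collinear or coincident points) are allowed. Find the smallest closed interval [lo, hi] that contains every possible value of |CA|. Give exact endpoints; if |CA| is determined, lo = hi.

|CA| ∈ [7, 39]  (≈ [7.0000, 39.0000])

|AB| ∈ {8}
|AD| ∈ {23}
|CD| ∈ {16}
|BD| ∈ [15, 31]
|AC| ∈ [7, 39]
|BC| ∈ [0, 47]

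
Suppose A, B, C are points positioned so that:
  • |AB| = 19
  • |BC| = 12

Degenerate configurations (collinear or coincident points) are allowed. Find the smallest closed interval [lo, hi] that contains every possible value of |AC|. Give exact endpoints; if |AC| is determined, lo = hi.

|AC| ∈ [7, 31]  (≈ [7.0000, 31.0000])

|AB| ∈ {19}
|BC| ∈ {12}
|AC| ∈ [7, 31]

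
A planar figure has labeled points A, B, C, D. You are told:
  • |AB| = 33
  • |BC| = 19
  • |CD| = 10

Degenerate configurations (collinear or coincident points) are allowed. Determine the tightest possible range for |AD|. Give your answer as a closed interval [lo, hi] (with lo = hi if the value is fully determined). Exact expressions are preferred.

|AB| ∈ {33}
|BC| ∈ {19}
|CD| ∈ {10}
|AC| ∈ [14, 52]
|BD| ∈ [9, 29]
|AD| ∈ [4, 62]

|AD| ∈ [4, 62]  (≈ [4.0000, 62.0000])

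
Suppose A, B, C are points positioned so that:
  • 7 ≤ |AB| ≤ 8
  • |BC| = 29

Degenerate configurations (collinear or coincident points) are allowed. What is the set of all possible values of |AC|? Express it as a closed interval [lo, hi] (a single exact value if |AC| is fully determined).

|AC| ∈ [21, 37]  (≈ [21.0000, 37.0000])

|AB| ∈ [7, 8]
|BC| ∈ {29}
|AC| ∈ [21, 37]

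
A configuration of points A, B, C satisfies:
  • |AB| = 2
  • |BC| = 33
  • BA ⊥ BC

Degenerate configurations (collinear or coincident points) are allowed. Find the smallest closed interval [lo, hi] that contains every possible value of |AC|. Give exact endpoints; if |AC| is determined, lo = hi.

|AC| = √(1093)  (≈ 33.0606)

|AB| ∈ {2}
|BC| ∈ {33}
|AC| ∈ {√(1093)}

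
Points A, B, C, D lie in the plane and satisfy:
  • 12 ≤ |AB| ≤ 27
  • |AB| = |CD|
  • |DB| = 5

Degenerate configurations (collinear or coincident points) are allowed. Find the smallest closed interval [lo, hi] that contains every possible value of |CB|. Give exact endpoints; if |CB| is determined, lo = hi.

|CB| ∈ [7, 32]  (≈ [7.0000, 32.0000])

|AB| ∈ [12, 27]
|BD| ∈ {5}
|CD| ∈ [12, 27]
|AD| ∈ [7, 32]
|BC| ∈ [7, 32]
|AC| ∈ [0, 59]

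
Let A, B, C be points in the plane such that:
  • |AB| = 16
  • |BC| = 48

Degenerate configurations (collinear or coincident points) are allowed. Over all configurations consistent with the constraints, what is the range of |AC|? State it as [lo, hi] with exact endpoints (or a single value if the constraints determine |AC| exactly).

|AC| ∈ [32, 64]  (≈ [32.0000, 64.0000])

|AB| ∈ {16}
|BC| ∈ {48}
|AC| ∈ [32, 64]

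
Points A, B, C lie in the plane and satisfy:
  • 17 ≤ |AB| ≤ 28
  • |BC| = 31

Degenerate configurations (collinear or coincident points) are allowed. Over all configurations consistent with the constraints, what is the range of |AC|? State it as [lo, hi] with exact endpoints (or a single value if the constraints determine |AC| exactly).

|AB| ∈ [17, 28]
|BC| ∈ {31}
|AC| ∈ [3, 59]

|AC| ∈ [3, 59]  (≈ [3.0000, 59.0000])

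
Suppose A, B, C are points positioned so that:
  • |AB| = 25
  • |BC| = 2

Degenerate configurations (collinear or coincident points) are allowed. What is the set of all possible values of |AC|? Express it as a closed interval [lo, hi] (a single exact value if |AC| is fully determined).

|AB| ∈ {25}
|BC| ∈ {2}
|AC| ∈ [23, 27]

|AC| ∈ [23, 27]  (≈ [23.0000, 27.0000])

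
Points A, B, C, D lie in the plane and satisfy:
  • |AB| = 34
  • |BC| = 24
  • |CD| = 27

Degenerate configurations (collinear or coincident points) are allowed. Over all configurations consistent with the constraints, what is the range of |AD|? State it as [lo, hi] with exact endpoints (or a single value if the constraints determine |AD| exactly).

|AD| ∈ [0, 85]  (≈ [0.0000, 85.0000])

|AB| ∈ {34}
|BC| ∈ {24}
|CD| ∈ {27}
|AC| ∈ [10, 58]
|BD| ∈ [3, 51]
|AD| ∈ [0, 85]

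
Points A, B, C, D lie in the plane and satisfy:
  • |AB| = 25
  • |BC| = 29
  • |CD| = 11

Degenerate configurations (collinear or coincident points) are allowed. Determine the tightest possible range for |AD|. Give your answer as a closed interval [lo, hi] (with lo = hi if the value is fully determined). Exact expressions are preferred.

|AB| ∈ {25}
|BC| ∈ {29}
|CD| ∈ {11}
|AC| ∈ [4, 54]
|BD| ∈ [18, 40]
|AD| ∈ [0, 65]

|AD| ∈ [0, 65]  (≈ [0.0000, 65.0000])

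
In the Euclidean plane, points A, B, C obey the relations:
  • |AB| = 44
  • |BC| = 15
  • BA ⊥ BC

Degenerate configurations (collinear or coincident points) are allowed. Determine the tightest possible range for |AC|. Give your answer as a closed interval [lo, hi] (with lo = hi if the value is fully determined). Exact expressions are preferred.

|AB| ∈ {44}
|BC| ∈ {15}
|AC| ∈ {√(2161)}

|AC| = √(2161)  (≈ 46.4866)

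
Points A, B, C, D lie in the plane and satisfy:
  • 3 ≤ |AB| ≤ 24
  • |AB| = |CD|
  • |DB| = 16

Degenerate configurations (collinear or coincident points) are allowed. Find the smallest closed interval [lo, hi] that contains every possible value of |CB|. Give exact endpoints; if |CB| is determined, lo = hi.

|AB| ∈ [3, 24]
|BD| ∈ {16}
|CD| ∈ [3, 24]
|AD| ∈ [0, 40]
|BC| ∈ [0, 40]
|AC| ∈ [0, 64]

|CB| ∈ [0, 40]  (≈ [0.0000, 40.0000])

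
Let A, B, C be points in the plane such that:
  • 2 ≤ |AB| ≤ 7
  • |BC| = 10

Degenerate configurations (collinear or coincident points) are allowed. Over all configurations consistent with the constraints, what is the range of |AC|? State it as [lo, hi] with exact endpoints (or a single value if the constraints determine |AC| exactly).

|AB| ∈ [2, 7]
|BC| ∈ {10}
|AC| ∈ [3, 17]

|AC| ∈ [3, 17]  (≈ [3.0000, 17.0000])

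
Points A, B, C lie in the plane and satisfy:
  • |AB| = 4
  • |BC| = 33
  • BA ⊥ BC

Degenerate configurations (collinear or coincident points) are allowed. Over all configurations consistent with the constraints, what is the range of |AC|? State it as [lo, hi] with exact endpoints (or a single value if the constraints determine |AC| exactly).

|AC| = √(1105)  (≈ 33.2415)

|AB| ∈ {4}
|BC| ∈ {33}
|AC| ∈ {√(1105)}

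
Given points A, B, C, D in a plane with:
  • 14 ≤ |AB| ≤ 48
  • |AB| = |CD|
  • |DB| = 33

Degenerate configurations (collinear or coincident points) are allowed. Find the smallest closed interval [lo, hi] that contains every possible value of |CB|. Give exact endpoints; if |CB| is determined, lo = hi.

|AB| ∈ [14, 48]
|BD| ∈ {33}
|CD| ∈ [14, 48]
|AD| ∈ [0, 81]
|BC| ∈ [0, 81]
|AC| ∈ [0, 129]

|CB| ∈ [0, 81]  (≈ [0.0000, 81.0000])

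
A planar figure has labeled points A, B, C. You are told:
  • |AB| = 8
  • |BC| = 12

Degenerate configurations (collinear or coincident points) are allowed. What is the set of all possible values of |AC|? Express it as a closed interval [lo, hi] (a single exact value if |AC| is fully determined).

|AB| ∈ {8}
|BC| ∈ {12}
|AC| ∈ [4, 20]

|AC| ∈ [4, 20]  (≈ [4.0000, 20.0000])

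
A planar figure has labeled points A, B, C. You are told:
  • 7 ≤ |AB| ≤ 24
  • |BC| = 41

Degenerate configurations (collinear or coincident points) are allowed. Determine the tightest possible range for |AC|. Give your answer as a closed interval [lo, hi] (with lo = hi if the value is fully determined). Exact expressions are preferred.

|AC| ∈ [17, 65]  (≈ [17.0000, 65.0000])

|AB| ∈ [7, 24]
|BC| ∈ {41}
|AC| ∈ [17, 65]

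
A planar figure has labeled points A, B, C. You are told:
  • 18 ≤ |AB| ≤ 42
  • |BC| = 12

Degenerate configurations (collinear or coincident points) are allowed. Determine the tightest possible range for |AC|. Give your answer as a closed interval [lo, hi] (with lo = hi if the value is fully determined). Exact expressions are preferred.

|AB| ∈ [18, 42]
|BC| ∈ {12}
|AC| ∈ [6, 54]

|AC| ∈ [6, 54]  (≈ [6.0000, 54.0000])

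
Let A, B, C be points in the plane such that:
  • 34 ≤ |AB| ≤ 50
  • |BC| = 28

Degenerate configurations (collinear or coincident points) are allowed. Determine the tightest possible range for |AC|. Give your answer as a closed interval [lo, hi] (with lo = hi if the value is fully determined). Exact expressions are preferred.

|AC| ∈ [6, 78]  (≈ [6.0000, 78.0000])

|AB| ∈ [34, 50]
|BC| ∈ {28}
|AC| ∈ [6, 78]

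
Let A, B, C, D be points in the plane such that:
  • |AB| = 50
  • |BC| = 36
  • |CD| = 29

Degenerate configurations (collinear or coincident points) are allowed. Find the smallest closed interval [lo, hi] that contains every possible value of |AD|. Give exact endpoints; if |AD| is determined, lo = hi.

|AB| ∈ {50}
|BC| ∈ {36}
|CD| ∈ {29}
|AC| ∈ [14, 86]
|BD| ∈ [7, 65]
|AD| ∈ [0, 115]

|AD| ∈ [0, 115]  (≈ [0.0000, 115.0000])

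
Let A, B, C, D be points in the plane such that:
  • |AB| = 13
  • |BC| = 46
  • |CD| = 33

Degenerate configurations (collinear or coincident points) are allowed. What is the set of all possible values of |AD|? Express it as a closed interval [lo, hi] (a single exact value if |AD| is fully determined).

|AD| ∈ [0, 92]  (≈ [0.0000, 92.0000])

|AB| ∈ {13}
|BC| ∈ {46}
|CD| ∈ {33}
|AC| ∈ [33, 59]
|BD| ∈ [13, 79]
|AD| ∈ [0, 92]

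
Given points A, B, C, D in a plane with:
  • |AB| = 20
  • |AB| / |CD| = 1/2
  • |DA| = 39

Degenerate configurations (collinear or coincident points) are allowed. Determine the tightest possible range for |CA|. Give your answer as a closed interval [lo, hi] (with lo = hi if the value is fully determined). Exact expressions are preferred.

|AB| ∈ {20}
|AD| ∈ {39}
|CD| ∈ {40}
|BD| ∈ [19, 59]
|AC| ∈ [1, 79]
|BC| ∈ [0, 99]

|CA| ∈ [1, 79]  (≈ [1.0000, 79.0000])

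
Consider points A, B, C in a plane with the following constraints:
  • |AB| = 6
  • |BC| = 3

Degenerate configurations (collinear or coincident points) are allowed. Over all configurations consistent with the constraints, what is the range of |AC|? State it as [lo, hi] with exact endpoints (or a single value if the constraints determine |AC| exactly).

|AB| ∈ {6}
|BC| ∈ {3}
|AC| ∈ [3, 9]

|AC| ∈ [3, 9]  (≈ [3.0000, 9.0000])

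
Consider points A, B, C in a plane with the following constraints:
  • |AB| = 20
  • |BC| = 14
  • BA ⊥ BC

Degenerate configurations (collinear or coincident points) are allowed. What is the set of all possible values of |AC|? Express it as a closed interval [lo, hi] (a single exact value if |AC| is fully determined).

|AB| ∈ {20}
|BC| ∈ {14}
|AC| ∈ {2·√(149)}

|AC| = 2·√(149)  (≈ 24.4131)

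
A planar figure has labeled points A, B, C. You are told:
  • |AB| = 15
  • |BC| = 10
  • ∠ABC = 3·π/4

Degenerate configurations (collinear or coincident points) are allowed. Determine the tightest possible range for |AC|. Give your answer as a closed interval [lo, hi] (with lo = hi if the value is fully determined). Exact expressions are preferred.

|AB| ∈ {15}
|BC| ∈ {10}
|AC| ∈ {5·√(6·√(2) + 13)}

|AC| = 5·√(6·√(2) + 13)  (≈ 23.1761)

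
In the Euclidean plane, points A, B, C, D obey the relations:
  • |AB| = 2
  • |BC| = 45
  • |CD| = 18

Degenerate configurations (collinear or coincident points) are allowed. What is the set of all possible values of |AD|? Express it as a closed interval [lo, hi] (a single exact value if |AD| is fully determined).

|AD| ∈ [25, 65]  (≈ [25.0000, 65.0000])

|AB| ∈ {2}
|BC| ∈ {45}
|CD| ∈ {18}
|AC| ∈ [43, 47]
|BD| ∈ [27, 63]
|AD| ∈ [25, 65]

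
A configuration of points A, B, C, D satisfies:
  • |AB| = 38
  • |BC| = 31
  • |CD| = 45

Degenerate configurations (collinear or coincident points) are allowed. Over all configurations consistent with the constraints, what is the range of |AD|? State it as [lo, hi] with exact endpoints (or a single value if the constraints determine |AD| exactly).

|AD| ∈ [0, 114]  (≈ [0.0000, 114.0000])

|AB| ∈ {38}
|BC| ∈ {31}
|CD| ∈ {45}
|AC| ∈ [7, 69]
|BD| ∈ [14, 76]
|AD| ∈ [0, 114]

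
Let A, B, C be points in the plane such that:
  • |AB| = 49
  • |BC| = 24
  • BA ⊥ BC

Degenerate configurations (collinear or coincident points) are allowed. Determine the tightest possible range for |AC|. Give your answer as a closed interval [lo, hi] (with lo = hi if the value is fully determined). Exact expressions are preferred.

|AC| = √(2977)  (≈ 54.5619)

|AB| ∈ {49}
|BC| ∈ {24}
|AC| ∈ {√(2977)}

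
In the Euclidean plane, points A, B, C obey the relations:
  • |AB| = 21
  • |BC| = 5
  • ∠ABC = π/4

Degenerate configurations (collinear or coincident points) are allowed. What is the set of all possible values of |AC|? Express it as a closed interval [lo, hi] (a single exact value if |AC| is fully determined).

|AC| = √(466 - 105·√(2))  (≈ 17.8187)

|AB| ∈ {21}
|BC| ∈ {5}
|AC| ∈ {√(466 - 105·√(2))}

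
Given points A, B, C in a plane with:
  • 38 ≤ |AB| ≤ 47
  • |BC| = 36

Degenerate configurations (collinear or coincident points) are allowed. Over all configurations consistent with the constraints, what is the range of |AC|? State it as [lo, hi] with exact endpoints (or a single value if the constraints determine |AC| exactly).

|AC| ∈ [2, 83]  (≈ [2.0000, 83.0000])

|AB| ∈ [38, 47]
|BC| ∈ {36}
|AC| ∈ [2, 83]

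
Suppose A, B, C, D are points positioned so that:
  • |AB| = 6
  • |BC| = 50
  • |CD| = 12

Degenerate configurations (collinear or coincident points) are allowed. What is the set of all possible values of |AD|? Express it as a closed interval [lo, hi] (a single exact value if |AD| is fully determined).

|AB| ∈ {6}
|BC| ∈ {50}
|CD| ∈ {12}
|AC| ∈ [44, 56]
|BD| ∈ [38, 62]
|AD| ∈ [32, 68]

|AD| ∈ [32, 68]  (≈ [32.0000, 68.0000])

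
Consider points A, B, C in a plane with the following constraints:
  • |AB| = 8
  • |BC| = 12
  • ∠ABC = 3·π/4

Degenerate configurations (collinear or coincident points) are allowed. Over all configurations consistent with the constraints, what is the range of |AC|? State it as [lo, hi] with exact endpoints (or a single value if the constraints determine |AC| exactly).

|AB| ∈ {8}
|BC| ∈ {12}
|AC| ∈ {4·√(6·√(2) + 13)}

|AC| = 4·√(6·√(2) + 13)  (≈ 18.5409)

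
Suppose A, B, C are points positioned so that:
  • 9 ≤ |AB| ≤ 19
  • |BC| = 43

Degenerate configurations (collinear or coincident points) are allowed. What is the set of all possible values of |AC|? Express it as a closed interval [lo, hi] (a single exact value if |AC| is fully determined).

|AB| ∈ [9, 19]
|BC| ∈ {43}
|AC| ∈ [24, 62]

|AC| ∈ [24, 62]  (≈ [24.0000, 62.0000])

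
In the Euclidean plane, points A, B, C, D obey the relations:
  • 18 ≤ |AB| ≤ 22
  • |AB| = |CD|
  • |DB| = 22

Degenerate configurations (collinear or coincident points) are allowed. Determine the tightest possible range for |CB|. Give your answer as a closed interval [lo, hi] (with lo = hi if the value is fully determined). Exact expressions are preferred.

|CB| ∈ [0, 44]  (≈ [0.0000, 44.0000])

|AB| ∈ [18, 22]
|BD| ∈ {22}
|CD| ∈ [18, 22]
|AD| ∈ [0, 44]
|BC| ∈ [0, 44]
|AC| ∈ [0, 66]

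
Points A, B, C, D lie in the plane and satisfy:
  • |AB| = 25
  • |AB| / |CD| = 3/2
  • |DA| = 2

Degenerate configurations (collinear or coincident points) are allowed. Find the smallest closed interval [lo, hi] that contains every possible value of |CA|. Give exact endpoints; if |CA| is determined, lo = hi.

|CA| ∈ [44/3, 56/3]  (≈ [14.6667, 18.6667])

|AB| ∈ {25}
|AD| ∈ {2}
|CD| ∈ {50/3}
|BD| ∈ [23, 27]
|AC| ∈ [44/3, 56/3]
|BC| ∈ [19/3, 131/3]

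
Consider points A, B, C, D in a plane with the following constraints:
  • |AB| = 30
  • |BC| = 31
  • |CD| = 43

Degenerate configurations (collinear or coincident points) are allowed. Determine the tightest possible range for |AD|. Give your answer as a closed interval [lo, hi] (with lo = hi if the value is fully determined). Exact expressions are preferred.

|AD| ∈ [0, 104]  (≈ [0.0000, 104.0000])

|AB| ∈ {30}
|BC| ∈ {31}
|CD| ∈ {43}
|AC| ∈ [1, 61]
|BD| ∈ [12, 74]
|AD| ∈ [0, 104]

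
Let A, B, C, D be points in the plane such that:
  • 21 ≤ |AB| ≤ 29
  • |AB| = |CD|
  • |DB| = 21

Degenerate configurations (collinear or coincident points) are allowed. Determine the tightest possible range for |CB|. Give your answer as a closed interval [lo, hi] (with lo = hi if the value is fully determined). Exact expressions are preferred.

|AB| ∈ [21, 29]
|BD| ∈ {21}
|CD| ∈ [21, 29]
|AD| ∈ [0, 50]
|BC| ∈ [0, 50]
|AC| ∈ [0, 79]

|CB| ∈ [0, 50]  (≈ [0.0000, 50.0000])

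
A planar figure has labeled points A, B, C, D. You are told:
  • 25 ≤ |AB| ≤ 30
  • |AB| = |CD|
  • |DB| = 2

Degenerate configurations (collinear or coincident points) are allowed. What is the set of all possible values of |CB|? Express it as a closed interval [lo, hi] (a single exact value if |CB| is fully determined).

|AB| ∈ [25, 30]
|BD| ∈ {2}
|CD| ∈ [25, 30]
|AD| ∈ [23, 32]
|BC| ∈ [23, 32]
|AC| ∈ [0, 62]

|CB| ∈ [23, 32]  (≈ [23.0000, 32.0000])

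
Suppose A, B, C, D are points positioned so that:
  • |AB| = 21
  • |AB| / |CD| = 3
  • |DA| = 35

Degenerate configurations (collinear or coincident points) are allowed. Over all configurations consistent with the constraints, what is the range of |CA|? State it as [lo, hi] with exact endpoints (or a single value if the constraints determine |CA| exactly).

|AB| ∈ {21}
|AD| ∈ {35}
|CD| ∈ {7}
|BD| ∈ [14, 56]
|AC| ∈ [28, 42]
|BC| ∈ [7, 63]

|CA| ∈ [28, 42]  (≈ [28.0000, 42.0000])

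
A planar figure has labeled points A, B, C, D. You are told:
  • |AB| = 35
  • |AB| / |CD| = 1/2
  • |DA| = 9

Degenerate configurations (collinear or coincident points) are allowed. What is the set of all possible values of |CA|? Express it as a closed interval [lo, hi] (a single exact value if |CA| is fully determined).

|CA| ∈ [61, 79]  (≈ [61.0000, 79.0000])

|AB| ∈ {35}
|AD| ∈ {9}
|CD| ∈ {70}
|BD| ∈ [26, 44]
|AC| ∈ [61, 79]
|BC| ∈ [26, 114]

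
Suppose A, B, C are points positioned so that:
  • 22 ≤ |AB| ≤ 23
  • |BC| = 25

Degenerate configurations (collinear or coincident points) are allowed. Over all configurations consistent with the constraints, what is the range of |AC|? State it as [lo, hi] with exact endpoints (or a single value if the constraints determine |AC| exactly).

|AB| ∈ [22, 23]
|BC| ∈ {25}
|AC| ∈ [2, 48]

|AC| ∈ [2, 48]  (≈ [2.0000, 48.0000])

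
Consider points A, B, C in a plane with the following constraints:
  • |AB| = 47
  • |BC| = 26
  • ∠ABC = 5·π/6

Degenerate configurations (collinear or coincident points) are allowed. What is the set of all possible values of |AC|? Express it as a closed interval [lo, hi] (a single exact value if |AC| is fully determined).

|AC| = √(1222·√(3) + 2885)  (≈ 70.7218)

|AB| ∈ {47}
|BC| ∈ {26}
|AC| ∈ {√(1222·√(3) + 2885)}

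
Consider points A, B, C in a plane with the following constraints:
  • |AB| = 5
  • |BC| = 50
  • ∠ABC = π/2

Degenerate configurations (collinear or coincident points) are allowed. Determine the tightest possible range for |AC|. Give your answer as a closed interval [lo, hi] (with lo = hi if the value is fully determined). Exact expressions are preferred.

|AB| ∈ {5}
|BC| ∈ {50}
|AC| ∈ {5·√(101)}

|AC| = 5·√(101)  (≈ 50.2494)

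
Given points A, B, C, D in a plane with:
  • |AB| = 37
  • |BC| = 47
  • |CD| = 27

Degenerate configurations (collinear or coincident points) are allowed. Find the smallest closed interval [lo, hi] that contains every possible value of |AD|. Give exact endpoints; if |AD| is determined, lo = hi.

|AD| ∈ [0, 111]  (≈ [0.0000, 111.0000])

|AB| ∈ {37}
|BC| ∈ {47}
|CD| ∈ {27}
|AC| ∈ [10, 84]
|BD| ∈ [20, 74]
|AD| ∈ [0, 111]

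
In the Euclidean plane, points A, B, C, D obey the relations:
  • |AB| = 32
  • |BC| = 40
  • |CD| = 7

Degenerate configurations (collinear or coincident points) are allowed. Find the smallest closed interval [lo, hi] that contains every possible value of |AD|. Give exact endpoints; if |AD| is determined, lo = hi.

|AD| ∈ [1, 79]  (≈ [1.0000, 79.0000])

|AB| ∈ {32}
|BC| ∈ {40}
|CD| ∈ {7}
|AC| ∈ [8, 72]
|BD| ∈ [33, 47]
|AD| ∈ [1, 79]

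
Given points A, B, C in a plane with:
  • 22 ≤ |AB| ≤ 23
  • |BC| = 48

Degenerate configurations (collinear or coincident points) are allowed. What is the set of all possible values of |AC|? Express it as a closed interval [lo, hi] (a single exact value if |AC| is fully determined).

|AC| ∈ [25, 71]  (≈ [25.0000, 71.0000])

|AB| ∈ [22, 23]
|BC| ∈ {48}
|AC| ∈ [25, 71]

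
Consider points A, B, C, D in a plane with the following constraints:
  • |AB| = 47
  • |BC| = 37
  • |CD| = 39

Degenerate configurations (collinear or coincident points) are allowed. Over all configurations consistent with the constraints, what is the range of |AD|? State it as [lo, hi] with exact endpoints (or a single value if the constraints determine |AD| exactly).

|AB| ∈ {47}
|BC| ∈ {37}
|CD| ∈ {39}
|AC| ∈ [10, 84]
|BD| ∈ [2, 76]
|AD| ∈ [0, 123]

|AD| ∈ [0, 123]  (≈ [0.0000, 123.0000])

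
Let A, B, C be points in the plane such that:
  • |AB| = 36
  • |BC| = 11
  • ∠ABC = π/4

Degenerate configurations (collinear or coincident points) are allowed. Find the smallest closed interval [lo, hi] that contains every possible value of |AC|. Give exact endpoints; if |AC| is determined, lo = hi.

|AC| = √(1417 - 396·√(2))  (≈ 29.2741)

|AB| ∈ {36}
|BC| ∈ {11}
|AC| ∈ {√(1417 - 396·√(2))}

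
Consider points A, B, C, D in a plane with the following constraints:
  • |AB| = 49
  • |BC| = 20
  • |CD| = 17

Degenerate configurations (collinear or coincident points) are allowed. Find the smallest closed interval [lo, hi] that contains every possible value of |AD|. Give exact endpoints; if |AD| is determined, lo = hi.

|AD| ∈ [12, 86]  (≈ [12.0000, 86.0000])

|AB| ∈ {49}
|BC| ∈ {20}
|CD| ∈ {17}
|AC| ∈ [29, 69]
|BD| ∈ [3, 37]
|AD| ∈ [12, 86]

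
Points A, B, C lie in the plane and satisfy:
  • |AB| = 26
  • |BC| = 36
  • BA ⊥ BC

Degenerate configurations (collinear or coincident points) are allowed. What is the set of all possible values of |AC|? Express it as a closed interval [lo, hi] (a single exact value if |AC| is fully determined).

|AB| ∈ {26}
|BC| ∈ {36}
|AC| ∈ {2·√(493)}

|AC| = 2·√(493)  (≈ 44.4072)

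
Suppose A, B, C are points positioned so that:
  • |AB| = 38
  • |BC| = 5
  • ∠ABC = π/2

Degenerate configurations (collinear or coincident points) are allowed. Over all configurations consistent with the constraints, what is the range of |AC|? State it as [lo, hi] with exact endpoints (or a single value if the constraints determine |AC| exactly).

|AC| = √(1469)  (≈ 38.3275)

|AB| ∈ {38}
|BC| ∈ {5}
|AC| ∈ {√(1469)}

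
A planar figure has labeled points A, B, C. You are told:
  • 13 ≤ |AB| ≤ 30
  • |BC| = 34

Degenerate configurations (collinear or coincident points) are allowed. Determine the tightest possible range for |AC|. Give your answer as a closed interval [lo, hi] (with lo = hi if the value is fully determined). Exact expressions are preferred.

|AC| ∈ [4, 64]  (≈ [4.0000, 64.0000])

|AB| ∈ [13, 30]
|BC| ∈ {34}
|AC| ∈ [4, 64]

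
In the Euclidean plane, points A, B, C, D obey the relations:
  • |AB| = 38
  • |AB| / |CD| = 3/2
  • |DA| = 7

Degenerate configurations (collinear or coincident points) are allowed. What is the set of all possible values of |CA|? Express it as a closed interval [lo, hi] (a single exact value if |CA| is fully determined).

|CA| ∈ [55/3, 97/3]  (≈ [18.3333, 32.3333])

|AB| ∈ {38}
|AD| ∈ {7}
|CD| ∈ {76/3}
|BD| ∈ [31, 45]
|AC| ∈ [55/3, 97/3]
|BC| ∈ [17/3, 211/3]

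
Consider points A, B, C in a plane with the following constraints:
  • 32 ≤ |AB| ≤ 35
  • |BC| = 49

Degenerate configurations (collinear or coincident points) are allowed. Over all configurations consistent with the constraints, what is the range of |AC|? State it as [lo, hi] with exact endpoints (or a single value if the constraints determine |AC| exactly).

|AB| ∈ [32, 35]
|BC| ∈ {49}
|AC| ∈ [14, 84]

|AC| ∈ [14, 84]  (≈ [14.0000, 84.0000])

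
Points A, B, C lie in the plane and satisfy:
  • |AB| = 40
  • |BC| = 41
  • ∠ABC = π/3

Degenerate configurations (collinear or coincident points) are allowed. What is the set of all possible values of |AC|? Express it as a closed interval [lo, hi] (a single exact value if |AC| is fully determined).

|AC| = √(1641)  (≈ 40.5093)

|AB| ∈ {40}
|BC| ∈ {41}
|AC| ∈ {√(1641)}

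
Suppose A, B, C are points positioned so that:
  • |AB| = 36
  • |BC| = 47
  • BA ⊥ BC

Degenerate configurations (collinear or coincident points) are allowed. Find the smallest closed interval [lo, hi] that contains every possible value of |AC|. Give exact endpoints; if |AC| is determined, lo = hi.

|AC| = √(3505)  (≈ 59.2030)

|AB| ∈ {36}
|BC| ∈ {47}
|AC| ∈ {√(3505)}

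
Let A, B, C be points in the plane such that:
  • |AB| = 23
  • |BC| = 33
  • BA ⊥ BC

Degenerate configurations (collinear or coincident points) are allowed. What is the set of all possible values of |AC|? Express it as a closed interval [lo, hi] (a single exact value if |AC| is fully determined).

|AC| = √(1618)  (≈ 40.2244)

|AB| ∈ {23}
|BC| ∈ {33}
|AC| ∈ {√(1618)}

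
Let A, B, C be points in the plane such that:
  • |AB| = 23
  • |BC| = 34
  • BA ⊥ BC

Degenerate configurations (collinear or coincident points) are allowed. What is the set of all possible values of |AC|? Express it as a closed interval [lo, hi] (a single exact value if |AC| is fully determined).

|AC| = √(1685)  (≈ 41.0488)

|AB| ∈ {23}
|BC| ∈ {34}
|AC| ∈ {√(1685)}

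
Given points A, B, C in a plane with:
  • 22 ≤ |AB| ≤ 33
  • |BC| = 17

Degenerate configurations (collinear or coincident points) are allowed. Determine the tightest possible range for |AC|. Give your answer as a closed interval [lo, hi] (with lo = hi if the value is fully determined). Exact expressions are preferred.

|AC| ∈ [5, 50]  (≈ [5.0000, 50.0000])

|AB| ∈ [22, 33]
|BC| ∈ {17}
|AC| ∈ [5, 50]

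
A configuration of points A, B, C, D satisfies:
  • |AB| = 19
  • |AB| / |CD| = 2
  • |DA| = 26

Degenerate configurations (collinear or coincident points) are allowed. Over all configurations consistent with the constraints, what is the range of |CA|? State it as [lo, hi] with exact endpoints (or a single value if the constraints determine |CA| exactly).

|CA| ∈ [33/2, 71/2]  (≈ [16.5000, 35.5000])

|AB| ∈ {19}
|AD| ∈ {26}
|CD| ∈ {19/2}
|BD| ∈ [7, 45]
|AC| ∈ [33/2, 71/2]
|BC| ∈ [0, 109/2]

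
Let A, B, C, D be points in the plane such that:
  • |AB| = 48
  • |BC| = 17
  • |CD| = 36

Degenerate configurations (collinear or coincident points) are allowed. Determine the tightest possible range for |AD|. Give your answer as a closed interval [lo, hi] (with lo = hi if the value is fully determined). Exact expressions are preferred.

|AB| ∈ {48}
|BC| ∈ {17}
|CD| ∈ {36}
|AC| ∈ [31, 65]
|BD| ∈ [19, 53]
|AD| ∈ [0, 101]

|AD| ∈ [0, 101]  (≈ [0.0000, 101.0000])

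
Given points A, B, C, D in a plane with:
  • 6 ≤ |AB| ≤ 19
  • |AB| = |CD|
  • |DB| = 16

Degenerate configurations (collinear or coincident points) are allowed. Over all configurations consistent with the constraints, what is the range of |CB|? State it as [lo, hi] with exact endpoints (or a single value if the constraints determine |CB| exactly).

|AB| ∈ [6, 19]
|BD| ∈ {16}
|CD| ∈ [6, 19]
|AD| ∈ [0, 35]
|BC| ∈ [0, 35]
|AC| ∈ [0, 54]

|CB| ∈ [0, 35]  (≈ [0.0000, 35.0000])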